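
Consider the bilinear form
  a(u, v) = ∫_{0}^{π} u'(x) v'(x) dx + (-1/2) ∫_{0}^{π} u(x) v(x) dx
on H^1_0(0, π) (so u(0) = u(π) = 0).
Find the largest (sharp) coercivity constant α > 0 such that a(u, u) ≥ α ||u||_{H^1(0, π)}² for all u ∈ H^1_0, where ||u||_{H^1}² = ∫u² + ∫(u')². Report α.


α = 1/4

Coercivity of a(·,·) on H^1_0(0, π) means a(u, u) ≥ α ||u||_{H^1}² for every u ∈ H^1_0.
The interval has length L = π, and Poincaré/coercivity depend only on L. Here a(u, u) = ∫(u')² + (-1/2)·∫u².
Here c = -1/2 < 0 with |c| < (π/L)² = 1, so coercivity still holds. The condition a(u,u) ≥ α||u||_{H^1}² reads (1−α)∫(u')² ≥ (α−c)∫u². Any admissible α is ≤ 1 (rapidly oscillating u have ∫u²/∫(u')² → 0), and α = 1 would force 0 ≥ (1−c)∫u², impossible since c < 1; so 1−α > 0. By the sharp Poincaré inequality on H^1_0 of an interval of length L, ∫(u')² ≥ (π/L)²∫u² with equality for the first sine mode sin(π(x−x₀)/L) (x₀ the left endpoint), so the inequality holds for all u iff (1−α)(π/L)² ≥ α − c, i.e. α ≤ ((π/L)² + c)/((π/L)² + 1) = (1 + c(L/π)²)/(1 + (L/π)²). (Direct route, valid since c ≤ 0: Poincaré gives c∫u² ≥ c(L/π)²∫(u')², so a(u,u) ≥ (1 + c(L/π)²)∫(u')², while ||u||_{H^1}² ≤ (1 + (L/π)²)∫(u')²; dividing yields the same α.) With (π/L)² = 1 and c = -1/2, the largest admissible constant is α = ((π/L)² + c)/((π/L)² + 1).
Simplifying, α = 1/4.


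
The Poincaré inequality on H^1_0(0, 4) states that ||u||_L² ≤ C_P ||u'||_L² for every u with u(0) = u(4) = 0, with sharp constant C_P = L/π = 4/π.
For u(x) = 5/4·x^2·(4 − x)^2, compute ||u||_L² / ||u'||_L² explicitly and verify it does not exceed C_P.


||u||_L² / ||u'||_L² = 2*sqrt(3)/3 < C_P = 4/π.

u(x) = 5/4·x^2·(4 − x)^2, so u'(x) = 5*x*(x - 4)*(x - 2).
u(x) = 5/4·x^2·(4 − x)^2 vanishes at x = 0 and x = 4, so u ∈ H^1_0(0, 4). Differentiate via the product rule and integrate the resulting polynomials term by term.
  ∫_0^4 u² dx = ∫_0^4 (25*x^8/16 - 25*x^7 + 150*x^6 - 400*x^5 + 400*x^4) dx. Term by term:
    ∫_0^4 25*x^8/16 dx = 409600/9;  ∫_0^4 -25*x^7 dx = -204800;  ∫_0^4 150*x^6 dx = 2457600/7;
    ∫_0^4 -400*x^5 dx = -819200/3;  ∫_0^4 400*x^4 dx = 81920.
  Sum: 409600/9 − 204800 + 2457600/7 − 819200/3 + 81920 = 40960/63.
  ∫_0^4 (u')² dx = ∫_0^4 (25*x^6 - 300*x^5 + 1300*x^4 - 2400*x^3 + 1600*x^2) dx. Term by term:
    ∫_0^4 25*x^6 dx = 409600/7;  ∫_0^4 -300*x^5 dx = -204800;  ∫_0^4 1300*x^4 dx = 266240;
    ∫_0^4 -2400*x^3 dx = -153600;  ∫_0^4 1600*x^2 dx = 102400/3.
  Sum: 409600/7 − 204800 + 266240 − 153600 + 102400/3 = 10240/21.
∫_0^4 u² dx = 40960/63, so ||u||_L² = 64*sqrt(70)/21.
∫_0^4 (u')² dx = 10240/21, so ||u'||_L² = 32*sqrt(210)/21.
Ratio ||u||_L² / ||u'||_L² = 2*sqrt(3)/3.
Sharp Poincaré constant on H^1_0(0, 4) is C_P = L/π = 4/π, achieved by sin(π/4·x).
A polynomial bump cannot attain the sharp Poincaré constant (only the first sine eigenfunction does), so the ratio is strictly less than C_P, consistent with ||u||_L² ≤ C_P ||u'||_L².


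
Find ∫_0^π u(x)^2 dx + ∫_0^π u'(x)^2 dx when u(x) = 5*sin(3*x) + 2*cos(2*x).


||u||_{H^1(0,π)}^2 = 120 + 135*π

u'(x) = -4*sin(2*x) + 15*cos(3*x).
Expand u² and (u')² and integrate term by term on (0, π), using: for integers n ≥ 1, ∫_0^π sin²(nx) dx = ∫_0^π cos²(nx) dx = π/2; for n ≠ n', ∫_0^π sin(nx)sin(n'x) dx = ∫_0^π cos(nx)cos(n'x) dx = 0; and by product-to-sum, ∫_0^π sin(nx)cos(n'x) dx = ½∫_0^π [sin((n+n')x) + sin((n−n')x)] dx, which is 0 when n+n' is even and 2n/(n²−n'²) when n+n' is odd (it need not vanish on (0, π)).
  u² squared terms: (2)²·∫cos(2x)² dx = 4·π/2 = 2*π;  (5)²·∫sin(3x)² dx = 25·π/2 = 25*π/2.
  u² cross terms: 2·(2)·(5)·∫cos(2x)·sin(3x) dx = 20·(6/5) = 24.
  So ∫_0^π u² dx = 2*π + 25*π/2 + 24 = 24 + 29*π/2.
  (u')² squared terms: (-4)²·∫sin(2x)² dx = 16·π/2 = 8*π;  (15)²·∫cos(3x)² dx = 225·π/2 = 225*π/2.
  (u')² cross terms: 2·(-4)·(15)·∫sin(2x)·cos(3x) dx = -120·(-4/5) = 96.
  So ∫_0^π (u')² dx = 8*π + 225*π/2 + 96 = 96 + 241*π/2.
||u||_{H^1}^2 = (24 + 29*π/2) + (96 + 241*π/2) = 120 + 135*π.


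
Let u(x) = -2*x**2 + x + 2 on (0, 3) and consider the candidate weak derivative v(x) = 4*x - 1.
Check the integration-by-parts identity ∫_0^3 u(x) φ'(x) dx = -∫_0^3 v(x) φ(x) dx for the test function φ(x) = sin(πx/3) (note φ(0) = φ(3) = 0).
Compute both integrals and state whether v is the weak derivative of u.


LHS = 30/π, RHS = -30/π. No, v is not the weak derivative of u.

u(x) = -2*x**2 + x + 2, classical derivative u'(x) = 1 - 4*x.
φ(x) = sin(πx/3), so φ'(x) = π*cos(π*x/3)/3.
Note φ(0) = φ(3) = 0, so the boundary term u·φ vanishes.
LHS = ∫_0^3 u(x) φ'(x) dx = ∫_0^3 (-2*π*x^2*cos(π*x/3)/3 + π*x*cos(π*x/3)/3 + 2*π*cos(π*x/3)/3) dx. Term by term:
  ∫_0^3 2*π*cos(π*x/3)/3 dx = 0;  ∫_0^3 -2*π*x^2*cos(π*x/3)/3 dx = 36/π;  ∫_0^3 π*x*cos(π*x/3)/3 dx = -6/π.
Sum: 0 + 36/π − 6/π = 30/π.
So LHS = 30/π.
∫_0^3 v(x) φ(x) dx = ∫_0^3 (4*x*sin(π*x/3) - sin(π*x/3)) dx. Term by term:
  ∫_0^3 -sin(π*x/3) dx = -6/π;  ∫_0^3 4*x*sin(π*x/3) dx = 36/π.
Sum: -6/π + 36/π = 30/π.
So RHS = -∫_0^3 v(x) φ(x) dx = -30/π.
LHS − RHS = 60/π ≠ 0, so the identity fails.
(For a valid weak derivative the identity must hold for EVERY test function, in particular this one. The failure shows v is NOT the weak derivative of u.)
Correct weak derivative would be u'(x) = 1 - 4*x.


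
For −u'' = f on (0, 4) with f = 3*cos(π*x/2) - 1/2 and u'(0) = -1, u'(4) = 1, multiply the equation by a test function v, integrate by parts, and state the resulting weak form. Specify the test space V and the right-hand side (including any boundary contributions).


V = H^1(0, 4) (v unrestricted at boundary; u is determined up to an additive constant); weak form: ∫_0^4 u'v' dx = ∫_0^4 (3*cos(π*x/2) - 1/2) v dx + v(4) + v(0) for all v ∈ V.

Multiply both sides by a test function v and integrate from 0 to 4:
  ∫_0^4 −u''(x) v(x) dx = ∫_0^4 f(x) v(x) dx.
Integrate the LHS by parts once:
  ∫_0^4 −u'' v dx = −[u'(x) v(x)]_0^4 + ∫_0^4 u'(x) v'(x) dx.
Thus ∫_0^4 u'(x) v'(x) dx = ∫_0^4 f(x) v(x) dx + [u'(x) v(x)]_0^4.
Choose V so that boundary terms are either known or forced to vanish.
u has inhomogeneous Neumann u'(0) = -1, u'(4) = 1. [u' v]_0^4 = (1)·v(4) − (-1)·v(0) = v(4) + v(0). Take V = H^1(0, 4); boundary term becomes part of RHS.
Weak formulation: find u (satisfying any essential BC) such that ∫_0^4 u'(x) v'(x) dx = ∫_0^4 f v dx + v(4) + v(0) for all v ∈ V (Neumann data are natural BCs: they enter the RHS as boundary terms).
Substituting f(x) = 3*cos(π*x/2) - 1/2, the right-hand side is ∫_0^4 (3*cos(π*x/2) - 1/2) v dx + v(4) + v(0).
Compatibility check (pure Neumann): taking v ≡ 1 ∈ V gives 0 = ∫_0^4 f dx + (1) − (-1), i.e. ∫_0^4 f dx must equal u'(0) − u'(4) = -2. Indeed ∫_0^4 (3*cos(π*x/2) - 1/2) dx = -2, so the data are compatible. The solution is then unique only up to an additive constant (fix it e.g. by requiring ∫_0^4 u dx = 0).


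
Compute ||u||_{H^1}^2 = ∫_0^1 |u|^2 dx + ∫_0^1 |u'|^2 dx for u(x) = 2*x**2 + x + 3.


||u||_{H^1}^2 = 427/15

The H^1 norm (squared) on an interval (0, L) is
  ||u||_{H^1}^2 = ∫_0^L u(x)^2 dx + ∫_0^L u'(x)^2 dx.
Compute u'(x) = 4*x + 1.
Then u(x)^2 = 4*x**4 + 4*x**3 + 13*x**2 + 6*x + 9 and u'(x)^2 = 16*x**2 + 8*x + 1.
Integrate each monomial from 0 to 1 using ∫_0^1 c·x^n dx = c·1^(n+1)/(n+1):
  ∫_0^1 u(x)^2 dx = ∫_0^1 (4*x^4 + 4*x^3 + 13*x^2 + 6*x + 9) dx. Term by term:
    ∫_0^1 4*x^4 dx = 4/5;  ∫_0^1 4*x^3 dx = 1;  ∫_0^1 13*x^2 dx = 13/3;
    ∫_0^1 6*x dx = 3;  ∫_0^1 9 dx = 9.
  Sum: 4/5 + 1 + 13/3 + 3 + 9 = 272/15.
  ∫_0^1 u'(x)^2 dx = ∫_0^1 (16*x^2 + 8*x + 1) dx. Term by term:
    ∫_0^1 16*x^2 dx = 16/3;  ∫_0^1 8*x dx = 4;  ∫_0^1 1 dx = 1.
  Sum: 16/3 + 4 + 1 = 31/3.
Adding: ||u||_{H^1}^2 = 272/15 + 31/3 = 427/15.


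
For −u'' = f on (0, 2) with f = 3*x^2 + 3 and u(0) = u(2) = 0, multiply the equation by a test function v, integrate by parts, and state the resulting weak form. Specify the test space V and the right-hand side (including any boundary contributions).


V = H^1_0(0, 2) (so v(0) = v(2) = 0); weak form: ∫_0^2 u'v' dx = ∫_0^2 (3*x^2 + 3) v dx for all v ∈ V.

Multiply both sides by a test function v and integrate from 0 to 2:
  ∫_0^2 −u''(x) v(x) dx = ∫_0^2 f(x) v(x) dx.
Integrate the LHS by parts once:
  ∫_0^2 −u'' v dx = −[u'(x) v(x)]_0^2 + ∫_0^2 u'(x) v'(x) dx.
Thus ∫_0^2 u'(x) v'(x) dx = ∫_0^2 f(x) v(x) dx + [u'(x) v(x)]_0^2.
Choose V so that boundary terms are either known or forced to vanish.
u is Dirichlet: u(0) = u(2) = 0. Let V = H^1_0(0, 2); then v(0) = v(2) = 0, and [u' v]_0^2 = 0.
Weak formulation: find u (satisfying any essential BC) such that ∫_0^2 u'(x) v'(x) dx = ∫_0^2 f v dx for all v ∈ V.
Substituting f(x) = 3*x^2 + 3, the right-hand side is ∫_0^2 (3*x^2 + 3) v dx.


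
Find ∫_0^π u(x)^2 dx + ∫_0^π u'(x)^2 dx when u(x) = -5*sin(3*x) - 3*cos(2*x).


||u||_{H^1(0,π)}^2 = 180 + 295*π/2

u'(x) = 6*sin(2*x) - 15*cos(3*x).
Expand u² and (u')² and integrate term by term on (0, π), using: for integers n ≥ 1, ∫_0^π sin²(nx) dx = ∫_0^π cos²(nx) dx = π/2; for n ≠ n', ∫_0^π sin(nx)sin(n'x) dx = ∫_0^π cos(nx)cos(n'x) dx = 0; and by product-to-sum, ∫_0^π sin(nx)cos(n'x) dx = ½∫_0^π [sin((n+n')x) + sin((n−n')x)] dx, which is 0 when n+n' is even and 2n/(n²−n'²) when n+n' is odd (it need not vanish on (0, π)).
  u² squared terms: (-5)²·∫sin(3x)² dx = 25·π/2 = 25*π/2;  (-3)²·∫cos(2x)² dx = 9·π/2 = 9*π/2.
  u² cross terms: 2·(-5)·(-3)·∫sin(3x)·cos(2x) dx = 30·(6/5) = 36.
  So ∫_0^π u² dx = 25*π/2 + 9*π/2 + 36 = 36 + 17*π.
  (u')² squared terms: (-15)²·∫cos(3x)² dx = 225·π/2 = 225*π/2;  (6)²·∫sin(2x)² dx = 36·π/2 = 18*π.
  (u')² cross terms: 2·(-15)·(6)·∫cos(3x)·sin(2x) dx = -180·(-4/5) = 144.
  So ∫_0^π (u')² dx = 225*π/2 + 18*π + 144 = 144 + 261*π/2.
||u||_{H^1}^2 = (36 + 17*π) + (144 + 261*π/2) = 180 + 295*π/2.


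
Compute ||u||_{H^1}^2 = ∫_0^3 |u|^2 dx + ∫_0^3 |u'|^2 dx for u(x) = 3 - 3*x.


||u||_{H^1}^2 = 54

The H^1 norm (squared) on an interval (0, L) is
  ||u||_{H^1}^2 = ∫_0^L u(x)^2 dx + ∫_0^L u'(x)^2 dx.
Compute u'(x) = -3.
Then u(x)^2 = 9*x**2 - 18*x + 9 and u'(x)^2 = 9.
Integrate each monomial from 0 to 3 using ∫_0^3 c·x^n dx = c·3^(n+1)/(n+1):
  ∫_0^3 u(x)^2 dx = ∫_0^3 (9*x^2 - 18*x + 9) dx. Term by term:
    ∫_0^3 9*x^2 dx = 81;  ∫_0^3 -18*x dx = -81;  ∫_0^3 9 dx = 27.
  Sum: 81 − 81 + 27 = 27.
  ∫_0^3 u'(x)^2 dx = ∫_0^3 (9) dx. Term by term:
    ∫_0^3 9 dx = 27.
Adding: ||u||_{H^1}^2 = 27 + 27 = 54.


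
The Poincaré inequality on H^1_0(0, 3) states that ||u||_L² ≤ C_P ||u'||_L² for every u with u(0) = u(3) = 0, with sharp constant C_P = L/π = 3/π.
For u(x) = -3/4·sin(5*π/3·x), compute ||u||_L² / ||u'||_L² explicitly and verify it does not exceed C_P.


||u||_L² / ||u'||_L² = 3/(5*π) < C_P = 3/π.

u(x) = -3/4·sin(5*π/3·x), so u'(x) = -5*π*cos(5*π*x/3)/4.
Writing u(x) = A·sin(kπx/L) with A = -3/4 and k = 5, use ∫_0^L sin²(kπx/L) dx = L/2 and ∫_0^L cos²(kπx/L) dx = L/2.
u² = 9/16·sin²(5*π/3·x) and (u')² = 25*π^2/16·cos²(5*π/3·x), and each of sin², cos² integrates to L/2 = 3/2 over (0, 3).
∫_0^3 u² dx = 27/32, so ||u||_L² = 3*sqrt(6)/8.
∫_0^3 (u')² dx = 75*π^2/32, so ||u'||_L² = 5*sqrt(6)*π/8.
Ratio ||u||_L² / ||u'||_L² = 3/(5*π).
Sharp Poincaré constant on H^1_0(0, 3) is C_P = L/π = 3/π, achieved by sin(π/3·x).
This is the k = 5 harmonic; the ratio L/(kπ) is strictly less than C_P = L/π, consistent with the sharp inequality ||u||_L² ≤ C_P ||u'||_L².


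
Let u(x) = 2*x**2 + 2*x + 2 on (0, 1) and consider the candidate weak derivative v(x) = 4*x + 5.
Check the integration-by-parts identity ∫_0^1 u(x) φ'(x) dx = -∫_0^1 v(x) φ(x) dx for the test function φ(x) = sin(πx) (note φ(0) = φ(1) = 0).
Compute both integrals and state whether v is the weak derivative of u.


LHS = -8/π, RHS = -14/π. No, v is not the weak derivative of u.

u(x) = 2*x**2 + 2*x + 2, classical derivative u'(x) = 4*x + 2.
φ(x) = sin(πx), so φ'(x) = π*cos(π*x).
Note φ(0) = φ(1) = 0, so the boundary term u·φ vanishes.
LHS = ∫_0^1 u(x) φ'(x) dx = ∫_0^1 (2*π*x^2*cos(π*x) + 2*π*x*cos(π*x) + 2*π*cos(π*x)) dx. Term by term:
  ∫_0^1 2*π*cos(π*x) dx = 0;  ∫_0^1 2*π*x*cos(π*x) dx = -4/π;  ∫_0^1 2*π*x^2*cos(π*x) dx = -4/π.
Sum: 0 − 4/π − 4/π = -8/π.
So LHS = -8/π.
∫_0^1 v(x) φ(x) dx = ∫_0^1 (4*x*sin(π*x) + 5*sin(π*x)) dx. Term by term:
  ∫_0^1 5*sin(π*x) dx = 10/π;  ∫_0^1 4*x*sin(π*x) dx = 4/π.
Sum: 10/π + 4/π = 14/π.
So RHS = -∫_0^1 v(x) φ(x) dx = -14/π.
LHS − RHS = 6/π ≠ 0, so the identity fails.
(For a valid weak derivative the identity must hold for EVERY test function, in particular this one. The failure shows v is NOT the weak derivative of u.)
Correct weak derivative would be u'(x) = 4*x + 2.


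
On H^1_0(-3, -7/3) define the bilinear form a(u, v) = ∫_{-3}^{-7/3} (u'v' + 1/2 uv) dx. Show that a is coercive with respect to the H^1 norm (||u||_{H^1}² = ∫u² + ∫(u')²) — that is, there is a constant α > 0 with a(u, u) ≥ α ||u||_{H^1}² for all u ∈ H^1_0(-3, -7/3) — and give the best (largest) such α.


α = (2 + 9*π^2)/(4 + 9*π^2)

Coercivity of a(·,·) on H^1_0(-3, -7/3) means a(u, u) ≥ α ||u||_{H^1}² for every u ∈ H^1_0.
The interval has length L = 2/3, and Poincaré/coercivity depend only on L. Here a(u, u) = ∫(u')² + (1/2)·∫u².
Here 0 < c = 1/2 < 1. The condition a(u,u) ≥ α||u||_{H^1}² reads (1−α)∫(u')² ≥ (α−c)∫u². Any admissible α is ≤ 1 (rapidly oscillating u have ∫u²/∫(u')² → 0), and α = 1 would force 0 ≥ (1−c)∫u², impossible since c < 1; so 1−α > 0. By the sharp Poincaré inequality on H^1_0 of an interval of length L, ∫(u')² ≥ (π/L)²∫u² with equality for the first sine mode sin(π(x−x₀)/L) (x₀ the left endpoint), so the inequality holds for all u iff (1−α)(π/L)² ≥ α − c, i.e. α ≤ ((π/L)² + c)/((π/L)² + 1) = (1 + c(L/π)²)/(1 + (L/π)²). With (π/L)² = 9*π^2/4 and c = 1/2, the largest admissible constant is α = ((π/L)² + c)/((π/L)² + 1).
Simplifying, α = (2 + 9*π^2)/(4 + 9*π^2).


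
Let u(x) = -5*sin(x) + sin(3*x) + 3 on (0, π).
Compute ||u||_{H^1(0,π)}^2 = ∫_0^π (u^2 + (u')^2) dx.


||u||_{H^1(0,π)}^2 = -56 + 39*π

u'(x) = -5*cos(x) + 3*cos(3*x).
Expand u² and (u')² and integrate term by term on (0, π), using: for integers n ≥ 1, ∫_0^π sin²(nx) dx = ∫_0^π cos²(nx) dx = π/2; for n ≠ n', ∫_0^π sin(nx)sin(n'x) dx = ∫_0^π cos(nx)cos(n'x) dx = 0; and by product-to-sum, ∫_0^π sin(nx)cos(n'x) dx = ½∫_0^π [sin((n+n')x) + sin((n−n')x)] dx, which is 0 when n+n' is even and 2n/(n²−n'²) when n+n' is odd (it need not vanish on (0, π)). For the constant mode: ∫_0^π 1 dx = π, ∫_0^π cos(nx) dx = 0, ∫_0^π sin(nx) dx = (1−(−1)^n)/n.
  u² squared terms: (3)²·∫1 dx = 9·π = 9*π;  (-5)²·∫sin(x)² dx = 25·π/2 = 25*π/2;  (1)²·∫sin(3x)² dx = 1·π/2 = π/2.
  u² cross terms: 2·(3)·(-5)·∫1·sin(x) dx = -30·(2) = -60;  2·(3)·(1)·∫1·sin(3x) dx = 6·(2/3) = 4;  2·(-5)·(1)·∫sin(x)·sin(3x) dx = -10·(0) = 0.
  So ∫_0^π u² dx = 9*π + 25*π/2 + π/2 − 60 + 4 + 0 = -56 + 22*π.
  (u')² squared terms: (-5)²·∫cos(x)² dx = 25·π/2 = 25*π/2;  (3)²·∫cos(3x)² dx = 9·π/2 = 9*π/2.
  (u')² cross terms: 2·(-5)·(3)·∫cos(x)·cos(3x) dx = -30·(0) = 0.
  So ∫_0^π (u')² dx = 25*π/2 + 9*π/2 + 0 = 17*π.
||u||_{H^1}^2 = (-56 + 22*π) + (17*π) = -56 + 39*π.


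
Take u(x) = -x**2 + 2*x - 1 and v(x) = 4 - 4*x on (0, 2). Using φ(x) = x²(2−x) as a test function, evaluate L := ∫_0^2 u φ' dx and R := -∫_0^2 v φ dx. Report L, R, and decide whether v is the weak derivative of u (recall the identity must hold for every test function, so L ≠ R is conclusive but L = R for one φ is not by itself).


LHS = 8/15, RHS = 16/15. No, v is not the weak derivative of u.

u(x) = -x**2 + 2*x - 1, classical derivative u'(x) = 2 - 2*x.
φ(x) = x²(2−x), so φ'(x) = x*(4 - 3*x).
Note φ(0) = φ(2) = 0, so the boundary term u·φ vanishes.
LHS = ∫_0^2 u(x) φ'(x) dx = ∫_0^2 (3*x^4 - 10*x^3 + 11*x^2 - 4*x) dx. Term by term:
  ∫_0^2 3*x^4 dx = 96/5;  ∫_0^2 -10*x^3 dx = -40;  ∫_0^2 11*x^2 dx = 88/3;
  ∫_0^2 -4*x dx = -8.
Sum: 96/5 − 40 + 88/3 − 8 = 8/15.
So LHS = 8/15.
∫_0^2 v(x) φ(x) dx = ∫_0^2 (4*x^4 - 12*x^3 + 8*x^2) dx. Term by term:
  ∫_0^2 4*x^4 dx = 128/5;  ∫_0^2 -12*x^3 dx = -48;  ∫_0^2 8*x^2 dx = 64/3.
Sum: 128/5 − 48 + 64/3 = -16/15.
So RHS = -∫_0^2 v(x) φ(x) dx = 16/15.
LHS − RHS = -8/15 ≠ 0, so the identity fails.
(For a valid weak derivative the identity must hold for EVERY test function, in particular this one. The failure shows v is NOT the weak derivative of u.)
Correct weak derivative would be u'(x) = 2 - 2*x.


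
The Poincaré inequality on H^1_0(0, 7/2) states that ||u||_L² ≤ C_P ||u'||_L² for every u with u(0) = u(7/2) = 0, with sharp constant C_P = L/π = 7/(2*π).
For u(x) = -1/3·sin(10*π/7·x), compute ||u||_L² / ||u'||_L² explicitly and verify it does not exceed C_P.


||u||_L² / ||u'||_L² = 7/(10*π) < C_P = 7/(2*π).

u(x) = -1/3·sin(10*π/7·x), so u'(x) = -10*π*cos(10*π*x/7)/21.
Writing u(x) = A·sin(kπx/L) with A = -1/3 and k = 5, use ∫_0^L sin²(kπx/L) dx = L/2 and ∫_0^L cos²(kπx/L) dx = L/2.
u² = 1/9·sin²(10*π/7·x) and (u')² = 100*π^2/441·cos²(10*π/7·x), and each of sin², cos² integrates to L/2 = 7/4 over (0, 7/2).
∫_0^7/2 u² dx = 7/36, so ||u||_L² = sqrt(7)/6.
∫_0^7/2 (u')² dx = 25*π^2/63, so ||u'||_L² = 5*sqrt(7)*π/21.
Ratio ||u||_L² / ||u'||_L² = 7/(10*π).
Sharp Poincaré constant on H^1_0(0, 7/2) is C_P = L/π = 7/(2*π), achieved by sin(2*π/7·x).
This is the k = 5 harmonic; the ratio L/(kπ) is strictly less than C_P = L/π, consistent with the sharp inequality ||u||_L² ≤ C_P ||u'||_L².


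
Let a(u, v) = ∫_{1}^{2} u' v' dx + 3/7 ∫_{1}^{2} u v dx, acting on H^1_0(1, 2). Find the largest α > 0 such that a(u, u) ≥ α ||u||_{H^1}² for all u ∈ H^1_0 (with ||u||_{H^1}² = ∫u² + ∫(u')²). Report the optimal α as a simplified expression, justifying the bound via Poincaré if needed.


α = (3/7 + π^2)/(1 + π^2)

Coercivity of a(·,·) on H^1_0(1, 2) means a(u, u) ≥ α ||u||_{H^1}² for every u ∈ H^1_0.
The interval has length L = 1, and Poincaré/coercivity depend only on L. Here a(u, u) = ∫(u')² + (3/7)·∫u².
Here 0 < c = 3/7 < 1. The condition a(u,u) ≥ α||u||_{H^1}² reads (1−α)∫(u')² ≥ (α−c)∫u². Any admissible α is ≤ 1 (rapidly oscillating u have ∫u²/∫(u')² → 0), and α = 1 would force 0 ≥ (1−c)∫u², impossible since c < 1; so 1−α > 0. By the sharp Poincaré inequality on H^1_0 of an interval of length L, ∫(u')² ≥ (π/L)²∫u² with equality for the first sine mode sin(π(x−x₀)/L) (x₀ the left endpoint), so the inequality holds for all u iff (1−α)(π/L)² ≥ α − c, i.e. α ≤ ((π/L)² + c)/((π/L)² + 1) = (1 + c(L/π)²)/(1 + (L/π)²). With (π/L)² = π^2 and c = 3/7, the largest admissible constant is α = ((π/L)² + c)/((π/L)² + 1).
Simplifying, α = (3/7 + π^2)/(1 + π^2).


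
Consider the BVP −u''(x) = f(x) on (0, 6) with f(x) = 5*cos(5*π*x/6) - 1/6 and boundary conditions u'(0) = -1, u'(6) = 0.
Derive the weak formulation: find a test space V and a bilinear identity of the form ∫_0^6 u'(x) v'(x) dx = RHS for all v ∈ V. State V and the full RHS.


V = H^1(0, 6) (v unrestricted at boundary; u is determined up to an additive constant); weak form: ∫_0^6 u'v' dx = ∫_0^6 (5*cos(5*π*x/6) - 1/6) v dx + v(0) for all v ∈ V.

Multiply both sides by a test function v and integrate from 0 to 6:
  ∫_0^6 −u''(x) v(x) dx = ∫_0^6 f(x) v(x) dx.
Integrate the LHS by parts once:
  ∫_0^6 −u'' v dx = −[u'(x) v(x)]_0^6 + ∫_0^6 u'(x) v'(x) dx.
Thus ∫_0^6 u'(x) v'(x) dx = ∫_0^6 f(x) v(x) dx + [u'(x) v(x)]_0^6.
Choose V so that boundary terms are either known or forced to vanish.
u has inhomogeneous Neumann u'(0) = -1, u'(6) = 0. [u' v]_0^6 = (0)·v(6) − (-1)·v(0) = v(0). Take V = H^1(0, 6); boundary term becomes part of RHS.
Weak formulation: find u (satisfying any essential BC) such that ∫_0^6 u'(x) v'(x) dx = ∫_0^6 f v dx + v(0) for all v ∈ V (Neumann data are natural BCs: they enter the RHS as boundary terms).
Substituting f(x) = 5*cos(5*π*x/6) - 1/6, the right-hand side is ∫_0^6 (5*cos(5*π*x/6) - 1/6) v dx + v(0).
Compatibility check (pure Neumann): taking v ≡ 1 ∈ V gives 0 = ∫_0^6 f dx + (0) − (-1), i.e. ∫_0^6 f dx must equal u'(0) − u'(6) = -1. Indeed ∫_0^6 (5*cos(5*π*x/6) - 1/6) dx = -1, so the data are compatible. The solution is then unique only up to an additive constant (fix it e.g. by requiring ∫_0^6 u dx = 0).


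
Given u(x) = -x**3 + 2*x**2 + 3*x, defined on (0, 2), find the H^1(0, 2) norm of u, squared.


||u||_{H^1}^2 = 1998/35

The H^1 norm (squared) on an interval (0, L) is
  ||u||_{H^1}^2 = ∫_0^L u(x)^2 dx + ∫_0^L u'(x)^2 dx.
Compute u'(x) = -3*x**2 + 4*x + 3.
Then u(x)^2 = x**6 - 4*x**5 - 2*x**4 + 12*x**3 + 9*x**2 and u'(x)^2 = 9*x**4 - 24*x**3 - 2*x**2 + 24*x + 9.
Integrate each monomial from 0 to 2 using ∫_0^2 c·x^n dx = c·2^(n+1)/(n+1):
  ∫_0^2 u(x)^2 dx = ∫_0^2 (x^6 - 4*x^5 - 2*x^4 + 12*x^3 + 9*x^2) dx. Term by term:
    ∫_0^2 x^6 dx = 128/7;  ∫_0^2 -4*x^5 dx = -128/3;  ∫_0^2 -2*x^4 dx = -64/5;
    ∫_0^2 12*x^3 dx = 48;  ∫_0^2 9*x^2 dx = 24.
  Sum: 128/7 − 128/3 − 64/5 + 48 + 24 = 3656/105.
  ∫_0^2 u'(x)^2 dx = ∫_0^2 (9*x^4 - 24*x^3 - 2*x^2 + 24*x + 9) dx. Term by term:
    ∫_0^2 9*x^4 dx = 288/5;  ∫_0^2 -24*x^3 dx = -96;  ∫_0^2 -2*x^2 dx = -16/3;
    ∫_0^2 24*x dx = 48;  ∫_0^2 9 dx = 18.
  Sum: 288/5 − 96 − 16/3 + 48 + 18 = 334/15.
Adding: ||u||_{H^1}^2 = 3656/105 + 334/15 = 1998/35.


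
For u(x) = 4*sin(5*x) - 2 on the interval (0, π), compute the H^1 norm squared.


||u||_{H^1(0,π)}^2 = -32/5 + 212*π

u'(x) = 20*cos(5*x).
Expand u² and (u')² and integrate term by term on (0, π), using: for integers n ≥ 1, ∫_0^π sin²(nx) dx = ∫_0^π cos²(nx) dx = π/2; for n ≠ n', ∫_0^π sin(nx)sin(n'x) dx = ∫_0^π cos(nx)cos(n'x) dx = 0; and by product-to-sum, ∫_0^π sin(nx)cos(n'x) dx = ½∫_0^π [sin((n+n')x) + sin((n−n')x)] dx, which is 0 when n+n' is even and 2n/(n²−n'²) when n+n' is odd (it need not vanish on (0, π)). For the constant mode: ∫_0^π 1 dx = π, ∫_0^π cos(nx) dx = 0, ∫_0^π sin(nx) dx = (1−(−1)^n)/n.
  u² squared terms: (-2)²·∫1 dx = 4·π = 4*π;  (4)²·∫sin(5x)² dx = 16·π/2 = 8*π.
  u² cross terms: 2·(-2)·(4)·∫1·sin(5x) dx = -16·(2/5) = -32/5.
  So ∫_0^π u² dx = 4*π + 8*π − 32/5 = -32/5 + 12*π.
  (u')² squared terms: (20)²·∫cos(5x)² dx = 400·π/2 = 200*π.
  So ∫_0^π (u')² dx = 200*π.
||u||_{H^1}^2 = (-32/5 + 12*π) + (200*π) = -32/5 + 212*π.


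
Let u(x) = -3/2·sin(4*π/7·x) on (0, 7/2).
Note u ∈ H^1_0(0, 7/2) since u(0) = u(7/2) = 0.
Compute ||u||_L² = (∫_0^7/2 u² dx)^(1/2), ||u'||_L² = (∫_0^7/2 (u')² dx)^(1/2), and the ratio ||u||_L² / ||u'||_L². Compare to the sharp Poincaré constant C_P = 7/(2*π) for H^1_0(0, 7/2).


||u||_L² / ||u'||_L² = 7/(4*π) < C_P = 7/(2*π).

u(x) = -3/2·sin(4*π/7·x), so u'(x) = -6*π*cos(4*π*x/7)/7.
Writing u(x) = A·sin(kπx/L) with A = -3/2 and k = 2, use ∫_0^L sin²(kπx/L) dx = L/2 and ∫_0^L cos²(kπx/L) dx = L/2.
u² = 9/4·sin²(4*π/7·x) and (u')² = 36*π^2/49·cos²(4*π/7·x), and each of sin², cos² integrates to L/2 = 7/4 over (0, 7/2).
∫_0^7/2 u² dx = 63/16, so ||u||_L² = 3*sqrt(7)/4.
∫_0^7/2 (u')² dx = 9*π^2/7, so ||u'||_L² = 3*sqrt(7)*π/7.
Ratio ||u||_L² / ||u'||_L² = 7/(4*π).
Sharp Poincaré constant on H^1_0(0, 7/2) is C_P = L/π = 7/(2*π), achieved by sin(2*π/7·x).
This is the k = 2 harmonic; the ratio L/(kπ) is strictly less than C_P = L/π, consistent with the sharp inequality ||u||_L² ≤ C_P ||u'||_L².


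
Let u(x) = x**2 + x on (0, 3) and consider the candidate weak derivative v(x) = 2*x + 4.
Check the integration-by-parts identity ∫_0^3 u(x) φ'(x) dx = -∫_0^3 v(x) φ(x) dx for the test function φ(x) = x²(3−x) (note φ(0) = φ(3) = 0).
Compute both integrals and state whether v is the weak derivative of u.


LHS = -621/20, RHS = -513/10. No, v is not the weak derivative of u.

u(x) = x**2 + x, classical derivative u'(x) = 2*x + 1.
φ(x) = x²(3−x), so φ'(x) = 3*x*(2 - x).
Note φ(0) = φ(3) = 0, so the boundary term u·φ vanishes.
LHS = ∫_0^3 u(x) φ'(x) dx = ∫_0^3 (-3*x^4 + 3*x^3 + 6*x^2) dx. Term by term:
  ∫_0^3 -3*x^4 dx = -729/5;  ∫_0^3 3*x^3 dx = 243/4;  ∫_0^3 6*x^2 dx = 54.
Sum: -729/5 + 243/4 + 54 = -621/20.
So LHS = -621/20.
∫_0^3 v(x) φ(x) dx = ∫_0^3 (-2*x^4 + 2*x^3 + 12*x^2) dx. Term by term:
  ∫_0^3 -2*x^4 dx = -486/5;  ∫_0^3 2*x^3 dx = 81/2;  ∫_0^3 12*x^2 dx = 108.
Sum: -486/5 + 81/2 + 108 = 513/10.
So RHS = -∫_0^3 v(x) φ(x) dx = -513/10.
LHS − RHS = 81/4 ≠ 0, so the identity fails.
(For a valid weak derivative the identity must hold for EVERY test function, in particular this one. The failure shows v is NOT the weak derivative of u.)
Correct weak derivative would be u'(x) = 2*x + 1.


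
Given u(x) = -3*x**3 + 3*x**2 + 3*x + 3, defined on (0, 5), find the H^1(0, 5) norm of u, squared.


||u||_{H^1}^2 = 579855/7

The H^1 norm (squared) on an interval (0, L) is
  ||u||_{H^1}^2 = ∫_0^L u(x)^2 dx + ∫_0^L u'(x)^2 dx.
Compute u'(x) = -9*x**2 + 6*x + 3.
Then u(x)^2 = 9*x**6 - 18*x**5 - 9*x**4 + 27*x**2 + 18*x + 9 and u'(x)^2 = 81*x**4 - 108*x**3 - 18*x**2 + 36*x + 9.
Integrate each monomial from 0 to 5 using ∫_0^5 c·x^n dx = c·5^(n+1)/(n+1):
  ∫_0^5 u(x)^2 dx = ∫_0^5 (9*x^6 - 18*x^5 - 9*x^4 + 27*x^2 + 18*x + 9) dx. Term by term:
    ∫_0^5 9*x^6 dx = 703125/7;  ∫_0^5 -18*x^5 dx = -46875;  ∫_0^5 -9*x^4 dx = -5625;
    ∫_0^5 27*x^2 dx = 1125;  ∫_0^5 18*x dx = 225;  ∫_0^5 9 dx = 45.
  Sum: 703125/7 − 46875 − 5625 + 1125 + 225 + 45 = 345390/7.
  ∫_0^5 u'(x)^2 dx = ∫_0^5 (81*x^4 - 108*x^3 - 18*x^2 + 36*x + 9) dx. Term by term:
    ∫_0^5 81*x^4 dx = 50625;  ∫_0^5 -108*x^3 dx = -16875;  ∫_0^5 -18*x^2 dx = -750;
    ∫_0^5 36*x dx = 450;  ∫_0^5 9 dx = 45.
  Sum: 50625 − 16875 − 750 + 450 + 45 = 33495.
Adding: ||u||_{H^1}^2 = 345390/7 + 33495 = 579855/7.


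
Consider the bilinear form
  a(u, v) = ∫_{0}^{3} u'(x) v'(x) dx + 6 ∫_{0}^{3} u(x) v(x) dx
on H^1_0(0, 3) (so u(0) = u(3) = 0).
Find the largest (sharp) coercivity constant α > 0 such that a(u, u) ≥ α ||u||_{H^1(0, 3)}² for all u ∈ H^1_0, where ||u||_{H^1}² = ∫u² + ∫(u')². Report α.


α = 1

Coercivity of a(·,·) on H^1_0(0, 3) means a(u, u) ≥ α ||u||_{H^1}² for every u ∈ H^1_0.
The interval has length L = 3, and Poincaré/coercivity depend only on L. Here a(u, u) = ∫(u')² + (6)·∫u².
Here c = 6 ≥ 1, so a(u,u) = ∫(u')² + c∫u² ≥ ∫(u')² + ∫u² = ||u||_{H^1}², i.e. α = 1 works. No larger α is possible: a(u,u) ≥ α||u||_{H^1}² means (1−α)∫(u')² ≥ (α−c)∫u², and for the modes u_n = sin(nπ(x−x₀)/L) (x₀ the left endpoint) one has ∫u_n²/∫(u_n')² = (L/(nπ))² → 0, so a(u_n,u_n)/||u_n||_{H^1}² → 1. Hence the optimal constant is α = 1.
Therefore α = 1.


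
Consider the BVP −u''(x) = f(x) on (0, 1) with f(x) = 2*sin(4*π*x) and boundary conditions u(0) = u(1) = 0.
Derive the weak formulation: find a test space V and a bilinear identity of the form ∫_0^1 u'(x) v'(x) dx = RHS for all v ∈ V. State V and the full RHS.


V = H^1_0(0, 1) (so v(0) = v(1) = 0); weak form: ∫_0^1 u'v' dx = ∫_0^1 (2*sin(4*π*x)) v dx for all v ∈ V.

Multiply both sides by a test function v and integrate from 0 to 1:
  ∫_0^1 −u''(x) v(x) dx = ∫_0^1 f(x) v(x) dx.
Integrate the LHS by parts once:
  ∫_0^1 −u'' v dx = −[u'(x) v(x)]_0^1 + ∫_0^1 u'(x) v'(x) dx.
Thus ∫_0^1 u'(x) v'(x) dx = ∫_0^1 f(x) v(x) dx + [u'(x) v(x)]_0^1.
Choose V so that boundary terms are either known or forced to vanish.
u is Dirichlet: u(0) = u(1) = 0. Let V = H^1_0(0, 1); then v(0) = v(1) = 0, and [u' v]_0^1 = 0.
Weak formulation: find u (satisfying any essential BC) such that ∫_0^1 u'(x) v'(x) dx = ∫_0^1 f v dx for all v ∈ V.
Substituting f(x) = 2*sin(4*π*x), the right-hand side is ∫_0^1 (2*sin(4*π*x)) v dx.


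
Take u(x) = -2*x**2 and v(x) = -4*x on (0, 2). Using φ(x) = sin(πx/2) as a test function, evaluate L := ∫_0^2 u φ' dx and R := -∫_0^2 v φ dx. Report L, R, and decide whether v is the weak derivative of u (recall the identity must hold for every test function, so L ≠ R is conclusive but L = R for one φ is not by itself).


LHS = 16/π, RHS = 16/π. Yes, v = u' weakly.

u(x) = -2*x**2, classical derivative u'(x) = -4*x.
φ(x) = sin(πx/2), so φ'(x) = π*cos(π*x/2)/2.
Note φ(0) = φ(2) = 0, so the boundary term u·φ vanishes.
LHS = ∫_0^2 u(x) φ'(x) dx = ∫_0^2 (-π*x^2*cos(π*x/2)) dx. Term by term:
  ∫_0^2 -π*x^2*cos(π*x/2) dx = 16/π.
So LHS = 16/π.
∫_0^2 v(x) φ(x) dx = ∫_0^2 (-4*x*sin(π*x/2)) dx. Term by term:
  ∫_0^2 -4*x*sin(π*x/2) dx = -16/π.
So RHS = -∫_0^2 v(x) φ(x) dx = 16/π.
LHS = RHS, so the identity holds for this test φ.
Moreover u is smooth here and v(x) = u'(x) = -4*x pointwise, so the identity holds for every test function. Hence v is the weak derivative of u.


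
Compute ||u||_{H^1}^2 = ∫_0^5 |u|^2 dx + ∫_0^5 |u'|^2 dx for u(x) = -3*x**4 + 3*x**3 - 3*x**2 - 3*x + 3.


||u||_{H^1}^2 = 71207945/28

The H^1 norm (squared) on an interval (0, L) is
  ||u||_{H^1}^2 = ∫_0^L u(x)^2 dx + ∫_0^L u'(x)^2 dx.
Compute u'(x) = -12*x**3 + 9*x**2 - 6*x - 3.
Then u(x)^2 = 9*x**8 - 18*x**7 + 27*x**6 - 27*x**4 + 36*x**3 - 9*x**2 - 18*x + 9 and u'(x)^2 = 144*x**6 - 216*x**5 + 225*x**4 - 36*x**3 - 18*x**2 + 36*x + 9.
Integrate each monomial from 0 to 5 using ∫_0^5 c·x^n dx = c·5^(n+1)/(n+1):
  ∫_0^5 u(x)^2 dx = ∫_0^5 (9*x^8 - 18*x^7 + 27*x^6 - 27*x^4 + 36*x^3 - 9*x^2 - 18*x + 9) dx. Term by term:
    ∫_0^5 9*x^8 dx = 1953125;  ∫_0^5 -18*x^7 dx = -3515625/4;  ∫_0^5 27*x^6 dx = 2109375/7;
    ∫_0^5 -27*x^4 dx = -16875;  ∫_0^5 36*x^3 dx = 5625;  ∫_0^5 -9*x^2 dx = -375;
    ∫_0^5 -18*x dx = -225;  ∫_0^5 9 dx = 45.
  Sum: 1953125 − 3515625/4 + 2109375/7 − 16875 + 5625 − 375 − 225 + 45 = 38185085/28.
  ∫_0^5 u'(x)^2 dx = ∫_0^5 (144*x^6 - 216*x^5 + 225*x^4 - 36*x^3 - 18*x^2 + 36*x + 9) dx. Term by term:
    ∫_0^5 144*x^6 dx = 11250000/7;  ∫_0^5 -216*x^5 dx = -562500;  ∫_0^5 225*x^4 dx = 140625;
    ∫_0^5 -36*x^3 dx = -5625;  ∫_0^5 -18*x^2 dx = -750;  ∫_0^5 36*x dx = 450;
    ∫_0^5 9 dx = 45.
  Sum: 11250000/7 − 562500 + 140625 − 5625 − 750 + 450 + 45 = 8255715/7.
Adding: ||u||_{H^1}^2 = 38185085/28 + 8255715/7 = 71207945/28.


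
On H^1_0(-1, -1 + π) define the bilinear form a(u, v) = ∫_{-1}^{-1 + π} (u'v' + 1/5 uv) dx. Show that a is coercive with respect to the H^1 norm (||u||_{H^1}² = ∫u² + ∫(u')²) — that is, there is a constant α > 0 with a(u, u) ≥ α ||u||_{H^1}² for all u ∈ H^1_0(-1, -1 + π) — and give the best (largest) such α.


α = 3/5

Coercivity of a(·,·) on H^1_0(-1, -1 + π) means a(u, u) ≥ α ||u||_{H^1}² for every u ∈ H^1_0.
The interval has length L = π, and Poincaré/coercivity depend only on L. Here a(u, u) = ∫(u')² + (1/5)·∫u².
Here 0 < c = 1/5 < 1. The condition a(u,u) ≥ α||u||_{H^1}² reads (1−α)∫(u')² ≥ (α−c)∫u². Any admissible α is ≤ 1 (rapidly oscillating u have ∫u²/∫(u')² → 0), and α = 1 would force 0 ≥ (1−c)∫u², impossible since c < 1; so 1−α > 0. By the sharp Poincaré inequality on H^1_0 of an interval of length L, ∫(u')² ≥ (π/L)²∫u² with equality for the first sine mode sin(π(x−x₀)/L) (x₀ the left endpoint), so the inequality holds for all u iff (1−α)(π/L)² ≥ α − c, i.e. α ≤ ((π/L)² + c)/((π/L)² + 1) = (1 + c(L/π)²)/(1 + (L/π)²). With (π/L)² = 1 and c = 1/5, the largest admissible constant is α = ((π/L)² + c)/((π/L)² + 1).
Simplifying, α = 3/5.


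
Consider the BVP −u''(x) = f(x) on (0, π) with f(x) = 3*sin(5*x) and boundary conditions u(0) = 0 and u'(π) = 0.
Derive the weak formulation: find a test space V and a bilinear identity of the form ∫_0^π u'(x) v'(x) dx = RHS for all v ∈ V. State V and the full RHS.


V = {v ∈ H^1(0, π) : v(0) = 0} (test functions vanish at x = 0 where u is specified); weak form: ∫_0^π u'v' dx = ∫_0^π (3*sin(5*x)) v dx for all v ∈ V.

Multiply both sides by a test function v and integrate from 0 to π:
  ∫_0^π −u''(x) v(x) dx = ∫_0^π f(x) v(x) dx.
Integrate the LHS by parts once:
  ∫_0^π −u'' v dx = −[u'(x) v(x)]_0^π + ∫_0^π u'(x) v'(x) dx.
Thus ∫_0^π u'(x) v'(x) dx = ∫_0^π f(x) v(x) dx + [u'(x) v(x)]_0^π.
Choose V so that boundary terms are either known or forced to vanish.
Mixed BC: u(0) = 0 (Dirichlet) and u'(π) = 0 (Neumann). Define V = {v ∈ H^1(0, π) : v(0) = 0}. Then [u' v]_0^π = u'(π)·v(π) − u'(0)·0 = 0.
Weak formulation: find u (satisfying any essential BC) such that ∫_0^π u'(x) v'(x) dx = ∫_0^π f v dx for all v ∈ V (Dirichlet at 0 absorbed into V; the Neumann datum at x = π is zero, so no boundary term remains).
Substituting f(x) = 3*sin(5*x), the right-hand side is ∫_0^π (3*sin(5*x)) v dx.


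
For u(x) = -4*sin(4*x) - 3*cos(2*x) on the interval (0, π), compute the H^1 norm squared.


||u||_{H^1(0,π)}^2 = 317*π/2

u'(x) = 6*sin(2*x) - 16*cos(4*x).
Expand u² and (u')² and integrate term by term on (0, π), using: for integers n ≥ 1, ∫_0^π sin²(nx) dx = ∫_0^π cos²(nx) dx = π/2; for n ≠ n', ∫_0^π sin(nx)sin(n'x) dx = ∫_0^π cos(nx)cos(n'x) dx = 0; and by product-to-sum, ∫_0^π sin(nx)cos(n'x) dx = ½∫_0^π [sin((n+n')x) + sin((n−n')x)] dx, which is 0 when n+n' is even and 2n/(n²−n'²) when n+n' is odd (it need not vanish on (0, π)).
  u² squared terms: (-4)²·∫sin(4x)² dx = 16·π/2 = 8*π;  (-3)²·∫cos(2x)² dx = 9·π/2 = 9*π/2.
  u² cross terms: 2·(-4)·(-3)·∫sin(4x)·cos(2x) dx = 24·(0) = 0.
  So ∫_0^π u² dx = 8*π + 9*π/2 + 0 = 25*π/2.
  (u')² squared terms: (-16)²·∫cos(4x)² dx = 256·π/2 = 128*π;  (6)²·∫sin(2x)² dx = 36·π/2 = 18*π.
  (u')² cross terms: 2·(-16)·(6)·∫cos(4x)·sin(2x) dx = -192·(0) = 0.
  So ∫_0^π (u')² dx = 128*π + 18*π + 0 = 146*π.
||u||_{H^1}^2 = (25*π/2) + (146*π) = 317*π/2.


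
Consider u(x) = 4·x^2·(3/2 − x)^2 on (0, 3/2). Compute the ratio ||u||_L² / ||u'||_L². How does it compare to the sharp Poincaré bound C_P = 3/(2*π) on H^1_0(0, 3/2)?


||u||_L² / ||u'||_L² = sqrt(3)/4 < C_P = 3/(2*π).

u(x) = 4·x^2·(3/2 − x)^2, so u'(x) = 2*x*(2*x - 3)*(4*x - 3).
u(x) = 4·x^2·(3/2 − x)^2 vanishes at x = 0 and x = 3/2, so u ∈ H^1_0(0, 3/2). Differentiate via the product rule and integrate the resulting polynomials term by term.
  ∫_0^3/2 u² dx = ∫_0^3/2 (16*x^8 - 96*x^7 + 216*x^6 - 216*x^5 + 81*x^4) dx. Term by term:
    ∫_0^3/2 16*x^8 dx = 2187/32;  ∫_0^3/2 -96*x^7 dx = -19683/64;  ∫_0^3/2 216*x^6 dx = 59049/112;
    ∫_0^3/2 -216*x^5 dx = -6561/16;  ∫_0^3/2 81*x^4 dx = 19683/160.
  Sum: 2187/32 − 19683/64 + 59049/112 − 6561/16 + 19683/160 = 2187/2240.
  ∫_0^3/2 (u')² dx = ∫_0^3/2 (256*x^6 - 1152*x^5 + 1872*x^4 - 1296*x^3 + 324*x^2) dx. Term by term:
    ∫_0^3/2 256*x^6 dx = 4374/7;  ∫_0^3/2 -1152*x^5 dx = -2187;  ∫_0^3/2 1872*x^4 dx = 28431/10;
    ∫_0^3/2 -1296*x^3 dx = -6561/4;  ∫_0^3/2 324*x^2 dx = 729/2.
  Sum: 4374/7 − 2187 + 28431/10 − 6561/4 + 729/2 = 729/140.
∫_0^3/2 u² dx = 2187/2240, so ||u||_L² = 27*sqrt(105)/280.
∫_0^3/2 (u')² dx = 729/140, so ||u'||_L² = 27*sqrt(35)/70.
Ratio ||u||_L² / ||u'||_L² = sqrt(3)/4.
Sharp Poincaré constant on H^1_0(0, 3/2) is C_P = L/π = 3/(2*π), achieved by sin(2*π/3·x).
A polynomial bump cannot attain the sharp Poincaré constant (only the first sine eigenfunction does), so the ratio is strictly less than C_P, consistent with ||u||_L² ≤ C_P ||u'||_L².


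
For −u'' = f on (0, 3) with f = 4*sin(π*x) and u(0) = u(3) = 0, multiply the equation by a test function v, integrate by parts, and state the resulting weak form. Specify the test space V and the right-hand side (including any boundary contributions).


V = H^1_0(0, 3) (so v(0) = v(3) = 0); weak form: ∫_0^3 u'v' dx = ∫_0^3 (4*sin(π*x)) v dx for all v ∈ V.

Multiply both sides by a test function v and integrate from 0 to 3:
  ∫_0^3 −u''(x) v(x) dx = ∫_0^3 f(x) v(x) dx.
Integrate the LHS by parts once:
  ∫_0^3 −u'' v dx = −[u'(x) v(x)]_0^3 + ∫_0^3 u'(x) v'(x) dx.
Thus ∫_0^3 u'(x) v'(x) dx = ∫_0^3 f(x) v(x) dx + [u'(x) v(x)]_0^3.
Choose V so that boundary terms are either known or forced to vanish.
u is Dirichlet: u(0) = u(3) = 0. Let V = H^1_0(0, 3); then v(0) = v(3) = 0, and [u' v]_0^3 = 0.
Weak formulation: find u (satisfying any essential BC) such that ∫_0^3 u'(x) v'(x) dx = ∫_0^3 f v dx for all v ∈ V.
Substituting f(x) = 4*sin(π*x), the right-hand side is ∫_0^3 (4*sin(π*x)) v dx.


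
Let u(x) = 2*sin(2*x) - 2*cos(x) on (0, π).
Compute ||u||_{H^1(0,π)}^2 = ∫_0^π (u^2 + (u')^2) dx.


||u||_{H^1(0,π)}^2 = -64/3 + 14*π

u'(x) = 2*sin(x) + 4*cos(2*x).
Expand u² and (u')² and integrate term by term on (0, π), using: for integers n ≥ 1, ∫_0^π sin²(nx) dx = ∫_0^π cos²(nx) dx = π/2; for n ≠ n', ∫_0^π sin(nx)sin(n'x) dx = ∫_0^π cos(nx)cos(n'x) dx = 0; and by product-to-sum, ∫_0^π sin(nx)cos(n'x) dx = ½∫_0^π [sin((n+n')x) + sin((n−n')x)] dx, which is 0 when n+n' is even and 2n/(n²−n'²) when n+n' is odd (it need not vanish on (0, π)).
  u² squared terms: (-2)²·∫cos(x)² dx = 4·π/2 = 2*π;  (2)²·∫sin(2x)² dx = 4·π/2 = 2*π.
  u² cross terms: 2·(-2)·(2)·∫cos(x)·sin(2x) dx = -8·(4/3) = -32/3.
  So ∫_0^π u² dx = 2*π + 2*π − 32/3 = -32/3 + 4*π.
  (u')² squared terms: (2)²·∫sin(x)² dx = 4·π/2 = 2*π;  (4)²·∫cos(2x)² dx = 16·π/2 = 8*π.
  (u')² cross terms: 2·(2)·(4)·∫sin(x)·cos(2x) dx = 16·(-2/3) = -32/3.
  So ∫_0^π (u')² dx = 2*π + 8*π − 32/3 = -32/3 + 10*π.
||u||_{H^1}^2 = (-32/3 + 4*π) + (-32/3 + 10*π) = -64/3 + 14*π.


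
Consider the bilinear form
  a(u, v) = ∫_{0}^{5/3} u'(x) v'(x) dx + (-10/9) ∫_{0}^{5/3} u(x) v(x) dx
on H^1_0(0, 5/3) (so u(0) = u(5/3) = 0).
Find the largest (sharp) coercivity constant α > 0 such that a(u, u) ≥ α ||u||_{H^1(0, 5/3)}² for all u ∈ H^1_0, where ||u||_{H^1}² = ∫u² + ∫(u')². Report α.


α = (-250 + 81*π^2)/(9*(25 + 9*π^2))

Coercivity of a(·,·) on H^1_0(0, 5/3) means a(u, u) ≥ α ||u||_{H^1}² for every u ∈ H^1_0.
The interval has length L = 5/3, and Poincaré/coercivity depend only on L. Here a(u, u) = ∫(u')² + (-10/9)·∫u².
Here c = -10/9 < 0 with |c| < (π/L)² = 9*π^2/25, so coercivity still holds. The condition a(u,u) ≥ α||u||_{H^1}² reads (1−α)∫(u')² ≥ (α−c)∫u². Any admissible α is ≤ 1 (rapidly oscillating u have ∫u²/∫(u')² → 0), and α = 1 would force 0 ≥ (1−c)∫u², impossible since c < 1; so 1−α > 0. By the sharp Poincaré inequality on H^1_0 of an interval of length L, ∫(u')² ≥ (π/L)²∫u² with equality for the first sine mode sin(π(x−x₀)/L) (x₀ the left endpoint), so the inequality holds for all u iff (1−α)(π/L)² ≥ α − c, i.e. α ≤ ((π/L)² + c)/((π/L)² + 1) = (1 + c(L/π)²)/(1 + (L/π)²). (Direct route, valid since c ≤ 0: Poincaré gives c∫u² ≥ c(L/π)²∫(u')², so a(u,u) ≥ (1 + c(L/π)²)∫(u')², while ||u||_{H^1}² ≤ (1 + (L/π)²)∫(u')²; dividing yields the same α.) With (π/L)² = 9*π^2/25 and c = -10/9, the largest admissible constant is α = ((π/L)² + c)/((π/L)² + 1).
Simplifying, α = (-250 + 81*π^2)/(9*(25 + 9*π^2)).
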